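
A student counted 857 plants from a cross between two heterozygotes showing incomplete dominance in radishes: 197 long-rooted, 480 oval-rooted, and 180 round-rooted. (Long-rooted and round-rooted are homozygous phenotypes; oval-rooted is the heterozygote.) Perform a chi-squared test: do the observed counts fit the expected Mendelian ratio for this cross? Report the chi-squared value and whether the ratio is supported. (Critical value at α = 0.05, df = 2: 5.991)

13.054; not consistent

With incomplete dominance, a heterozygote × heterozygote cross gives a 1:2:1 phenotypic ratio.
Expected counts for N = 857 under a 1:2:1 ratio (total parts = 4):
  long-rooted: 857 × 1/4 = 214.25
  oval-rooted: 857 × 2/4 = 428.5
  round-rooted: 857 × 1/4 = 214.25
χ² = Σ (O − E)² / E
  long-rooted: (197 − 214.25)² / 214.25 = 1.3889
  oval-rooted: (480 − 428.5)² / 428.5 = 6.1896
  round-rooted: (180 − 214.25)² / 214.25 = 5.4752
χ² = 1.3889 + 6.1896 + 5.4752 = 13.0537 ≈ 13.054
Degrees of freedom = 3 − 1 = 2; critical value at α = 0.05 is 5.991.
Since 13.054 > 5.991, we reject the null hypothesis — the data do not fit the 1:2:1 ratio.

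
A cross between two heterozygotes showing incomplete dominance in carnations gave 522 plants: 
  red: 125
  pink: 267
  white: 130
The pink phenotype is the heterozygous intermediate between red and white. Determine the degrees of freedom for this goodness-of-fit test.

2

With incomplete dominance, a heterozygote × heterozygote cross gives a 1:2:1 phenotypic ratio.
A goodness-of-fit test with 3 phenotype classes has df = 3 − 1 = 2.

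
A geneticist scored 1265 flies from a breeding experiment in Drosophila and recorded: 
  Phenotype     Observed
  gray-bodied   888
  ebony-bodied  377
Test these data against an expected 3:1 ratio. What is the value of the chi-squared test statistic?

15.560

Under the 3:1 hypothesis (Σ ratio = 4, N = 1265):
  gray-bodied: 1265 × 3/4 = 948.75
  ebony-bodied: 1265 × 1/4 = 316.25
χ² = Σ (O − E)² / E
  gray-bodied: (888 − 948.75)² / 948.75 = 3.8899
  ebony-bodied: (377 − 316.25)² / 316.25 = 11.6698
χ² = 3.8899 + 11.6698 = 15.5597 ≈ 15.560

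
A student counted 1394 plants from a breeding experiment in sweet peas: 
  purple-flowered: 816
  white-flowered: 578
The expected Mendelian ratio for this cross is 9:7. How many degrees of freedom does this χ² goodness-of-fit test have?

1

A goodness-of-fit test with 2 phenotype classes has df = 2 − 1 = 1.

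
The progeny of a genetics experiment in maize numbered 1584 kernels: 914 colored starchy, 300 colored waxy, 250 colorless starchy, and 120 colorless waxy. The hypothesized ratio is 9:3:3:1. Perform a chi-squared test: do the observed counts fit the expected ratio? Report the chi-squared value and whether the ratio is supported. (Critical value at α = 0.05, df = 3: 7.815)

The 9:3:3:1 ratio has 16 parts, so with N = 1584 the expected counts are:
  colored starchy: 1584 × 9/16 = 891
  colored waxy: 1584 × 3/16 = 297
  colorless starchy: 1584 × 3/16 = 297
  colorless waxy: 1584 × 1/16 = 99
χ² = Σ (O − E)² / E
  colored starchy: (914 − 891)² / 891 = 0.5937
  colored waxy: (300 − 297)² / 297 = 0.0303
  colorless starchy: (250 − 297)² / 297 = 7.4377
  colorless waxy: (120 − 99)² / 99 = 4.4545
χ² = 0.5937 + 0.0303 + 7.4377 + 4.4545 = 12.5162 ≈ 12.516
Degrees of freedom = 4 − 1 = 3; critical value at α = 0.05 is 7.815.
Since 12.516 > 7.815, we reject the null hypothesis — the data do not fit the 9:3:3:1 ratio.

12.516; not consistent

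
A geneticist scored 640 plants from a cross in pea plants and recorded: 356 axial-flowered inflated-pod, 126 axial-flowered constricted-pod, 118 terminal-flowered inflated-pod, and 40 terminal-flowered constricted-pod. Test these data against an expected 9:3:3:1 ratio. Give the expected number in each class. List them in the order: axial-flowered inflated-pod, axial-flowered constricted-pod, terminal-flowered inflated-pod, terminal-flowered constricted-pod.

360, 120, 120, 40

The 9:3:3:1 ratio has 16 parts, so with N = 640 the expected counts are:
  axial-flowered inflated-pod: 640 × 9/16 = 360
  axial-flowered constricted-pod: 640 × 3/16 = 120
  terminal-flowered inflated-pod: 640 × 3/16 = 120
  terminal-flowered constricted-pod: 640 × 1/16 = 40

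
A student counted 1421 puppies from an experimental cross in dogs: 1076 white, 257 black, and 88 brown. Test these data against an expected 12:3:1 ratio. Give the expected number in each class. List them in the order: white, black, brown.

1065.75, 266.4375, 88.8125

Expected counts for N = 1421 under a 12:3:1 ratio (total parts = 16):
  white: 1421 × 12/16 = 1065.75
  black: 1421 × 3/16 = 266.4375
  brown: 1421 × 1/16 = 88.8125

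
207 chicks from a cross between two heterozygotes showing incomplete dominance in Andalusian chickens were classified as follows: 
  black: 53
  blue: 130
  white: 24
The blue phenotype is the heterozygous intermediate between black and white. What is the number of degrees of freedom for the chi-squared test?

With incomplete dominance, a heterozygote × heterozygote cross gives a 1:2:1 phenotypic ratio.
A goodness-of-fit test with 3 phenotype classes has df = 3 − 1 = 2.

2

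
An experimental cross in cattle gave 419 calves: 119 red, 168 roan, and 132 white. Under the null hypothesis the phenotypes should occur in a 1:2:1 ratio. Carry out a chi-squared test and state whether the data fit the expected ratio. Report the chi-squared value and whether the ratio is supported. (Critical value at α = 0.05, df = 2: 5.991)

17.248; not consistent

The 1:2:1 ratio has 4 parts, so with N = 419 the expected counts are:
  red: 419 × 1/4 = 104.75
  roan: 419 × 2/4 = 209.5
  white: 419 × 1/4 = 104.75
χ² = Σ (O − E)² / E
  red: (119 − 104.75)² / 104.75 = 1.9385
  roan: (168 − 209.5)² / 209.5 = 8.2208
  white: (132 − 104.75)² / 104.75 = 7.0889
χ² = 1.9385 + 8.2208 + 7.0889 = 17.2482 ≈ 17.248
Degrees of freedom = 3 − 1 = 2; critical value at α = 0.05 is 5.991.
Since 17.248 > 5.991, we reject the null hypothesis — the data do not fit the 1:2:1 ratio.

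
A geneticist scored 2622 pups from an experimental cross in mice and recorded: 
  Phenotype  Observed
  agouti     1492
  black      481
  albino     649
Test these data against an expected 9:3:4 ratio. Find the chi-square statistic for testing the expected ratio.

0.493

Under the 9:3:4 hypothesis (Σ ratio = 16, N = 2622):
  agouti: 2622 × 9/16 = 1474.875
  black: 2622 × 3/16 = 491.625
  albino: 2622 × 4/16 = 655.5
χ² = Σ (O − E)² / E
  agouti: (1492 − 1474.875)² / 1474.875 = 0.1988
  black: (481 − 491.625)² / 491.625 = 0.2296
  albino: (649 − 655.5)² / 655.5 = 0.0645
χ² = 0.1988 + 0.2296 + 0.0645 = 0.4929 ≈ 0.493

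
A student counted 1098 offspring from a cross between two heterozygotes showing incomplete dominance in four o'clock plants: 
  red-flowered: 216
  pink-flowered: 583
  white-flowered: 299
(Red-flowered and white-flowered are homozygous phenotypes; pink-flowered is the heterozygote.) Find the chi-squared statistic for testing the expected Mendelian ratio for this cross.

16.760

With incomplete dominance, a heterozygote × heterozygote cross gives a 1:2:1 phenotypic ratio.
Total ratio parts = 4. Expected numbers out of 1098:
  red-flowered: 1098 × 1/4 = 274.5
  pink-flowered: 1098 × 2/4 = 549
  white-flowered: 1098 × 1/4 = 274.5
χ² = Σ (O − E)² / E
  red-flowered: (216 − 274.5)² / 274.5 = 12.4672
  pink-flowered: (583 − 549)² / 549 = 2.1056
  white-flowered: (299 − 274.5)² / 274.5 = 2.1867
χ² = 12.4672 + 2.1056 + 2.1867 = 16.7595 ≈ 16.760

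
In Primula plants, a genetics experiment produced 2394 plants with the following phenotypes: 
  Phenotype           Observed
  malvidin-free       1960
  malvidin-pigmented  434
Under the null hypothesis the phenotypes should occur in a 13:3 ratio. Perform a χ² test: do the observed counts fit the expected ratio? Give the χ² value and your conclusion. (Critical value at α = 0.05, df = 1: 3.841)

Under the 13:3 hypothesis (Σ ratio = 16, N = 2394):
  malvidin-free: 2394 × 13/16 = 1945.125
  malvidin-pigmented: 2394 × 3/16 = 448.875
χ² = Σ (O − E)² / E
  malvidin-free: (1960 − 1945.125)² / 1945.125 = 0.1138
  malvidin-pigmented: (434 − 448.875)² / 448.875 = 0.4929
χ² = 0.1138 + 0.4929 = 0.6067 ≈ 0.607
Degrees of freedom = 2 − 1 = 1; critical value at α = 0.05 is 3.841.
Since 0.607 < 3.841, we fail to reject the null hypothesis — the data are consistent with the 13:3 ratio.

0.607; consistent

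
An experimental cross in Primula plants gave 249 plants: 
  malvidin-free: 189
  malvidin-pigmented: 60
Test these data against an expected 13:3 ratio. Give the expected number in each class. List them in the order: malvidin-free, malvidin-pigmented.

202.3125, 46.6875

The 13:3 ratio has 16 parts, so with N = 249 the expected counts are:
  malvidin-free: 249 × 13/16 = 202.3125
  malvidin-pigmented: 249 × 3/16 = 46.6875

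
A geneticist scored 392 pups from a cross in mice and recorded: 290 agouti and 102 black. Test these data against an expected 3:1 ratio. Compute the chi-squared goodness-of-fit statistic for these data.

Expected counts for N = 392 under a 3:1 ratio (total parts = 4):
  agouti: 392 × 3/4 = 294
  black: 392 × 1/4 = 98
χ² = Σ (O − E)² / E
  agouti: (290 − 294)² / 294 = 0.0544
  black: (102 − 98)² / 98 = 0.1633
χ² = 0.0544 + 0.1633 = 0.2177 ≈ 0.218

0.218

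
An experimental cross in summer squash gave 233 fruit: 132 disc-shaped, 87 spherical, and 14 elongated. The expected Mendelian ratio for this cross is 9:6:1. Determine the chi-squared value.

0.030

Expected counts for N = 233 under a 9:6:1 ratio (total parts = 16):
  disc-shaped: 233 × 9/16 = 131.0625
  spherical: 233 × 6/16 = 87.375
  elongated: 233 × 1/16 = 14.5625
χ² = Σ (O − E)² / E
  disc-shaped: (132 − 131.0625)² / 131.0625 = 0.0067
  spherical: (87 − 87.375)² / 87.375 = 0.0016
  elongated: (14 − 14.5625)² / 14.5625 = 0.0217
χ² = 0.0067 + 0.0016 + 0.0217 = 0.030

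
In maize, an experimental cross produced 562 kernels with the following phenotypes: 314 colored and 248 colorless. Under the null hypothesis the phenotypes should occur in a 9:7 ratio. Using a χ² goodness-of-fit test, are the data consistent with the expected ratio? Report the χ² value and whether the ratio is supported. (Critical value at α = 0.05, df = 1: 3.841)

Total ratio parts = 16. Expected numbers out of 562:
  colored: 562 × 9/16 = 316.125
  colorless: 562 × 7/16 = 245.875
χ² = Σ (O − E)² / E
  colored: (314 − 316.125)² / 316.125 = 0.0143
  colorless: (248 − 245.875)² / 245.875 = 0.0184
χ² = 0.0143 + 0.0184 = 0.0327 ≈ 0.033
Degrees of freedom = 2 − 1 = 1; critical value at α = 0.05 is 3.841.
Since 0.033 < 3.841, we fail to reject the null hypothesis — the data are consistent with the 9:7 ratio.

0.033; consistent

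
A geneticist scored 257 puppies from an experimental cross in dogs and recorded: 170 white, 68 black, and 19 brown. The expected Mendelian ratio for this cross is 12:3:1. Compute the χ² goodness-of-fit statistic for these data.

The 12:3:1 ratio has 16 parts, so with N = 257 the expected counts are:
  white: 257 × 12/16 = 192.75
  black: 257 × 3/16 = 48.1875
  brown: 257 × 1/16 = 16.0625
χ² = Σ (O − E)² / E
  white: (170 − 192.75)² / 192.75 = 2.6851
  black: (68 − 48.1875)² / 48.1875 = 8.1460
  brown: (19 − 16.0625)² / 16.0625 = 0.5372
χ² = 2.6851 + 8.1460 + 0.5372 = 11.3683 ≈ 11.368

11.368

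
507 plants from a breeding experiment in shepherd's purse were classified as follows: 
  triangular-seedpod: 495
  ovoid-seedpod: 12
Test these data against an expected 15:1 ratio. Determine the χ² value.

The 15:1 ratio has 16 parts, so with N = 507 the expected counts are:
  triangular-seedpod: 507 × 15/16 = 475.3125
  ovoid-seedpod: 507 × 1/16 = 31.6875
χ² = Σ (O − E)² / E
  triangular-seedpod: (495 − 475.3125)² / 475.3125 = 0.8155
  ovoid-seedpod: (12 − 31.6875)² / 31.6875 = 12.2319
χ² = 0.8155 + 12.2319 = 13.0474 ≈ 13.047

13.047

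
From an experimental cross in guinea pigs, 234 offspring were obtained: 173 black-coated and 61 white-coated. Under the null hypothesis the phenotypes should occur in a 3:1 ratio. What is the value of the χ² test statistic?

Total ratio parts = 4. Expected numbers out of 234:
  black-coated: 234 × 3/4 = 175.5
  white-coated: 234 × 1/4 = 58.5
χ² = Σ (O − E)² / E
  black-coated: (173 − 175.5)² / 175.5 = 0.0356
  white-coated: (61 − 58.5)² / 58.5 = 0.1068
χ² = 0.0356 + 0.1068 = 0.1424 ≈ 0.142

0.142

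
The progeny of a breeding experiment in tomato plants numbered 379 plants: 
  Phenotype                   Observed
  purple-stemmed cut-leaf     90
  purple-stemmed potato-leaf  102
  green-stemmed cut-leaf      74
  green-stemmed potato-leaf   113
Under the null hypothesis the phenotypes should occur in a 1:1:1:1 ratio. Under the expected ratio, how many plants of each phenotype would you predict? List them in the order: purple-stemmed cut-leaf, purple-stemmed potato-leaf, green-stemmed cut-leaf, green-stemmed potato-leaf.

Total ratio parts = 4. Expected numbers out of 379:
  purple-stemmed cut-leaf: 379 × 1/4 = 94.75
  purple-stemmed potato-leaf: 379 × 1/4 = 94.75
  green-stemmed cut-leaf: 379 × 1/4 = 94.75
  green-stemmed potato-leaf: 379 × 1/4 = 94.75

94.75, 94.75, 94.75, 94.75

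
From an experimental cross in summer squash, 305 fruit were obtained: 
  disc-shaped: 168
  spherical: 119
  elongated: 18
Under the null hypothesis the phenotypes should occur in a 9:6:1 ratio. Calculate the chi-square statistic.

Total ratio parts = 16. Expected numbers out of 305:
  disc-shaped: 305 × 9/16 = 171.5625
  spherical: 305 × 6/16 = 114.375
  elongated: 305 × 1/16 = 19.0625
χ² = Σ (O − E)² / E
  disc-shaped: (168 − 171.5625)² / 171.5625 = 0.0740
  spherical: (119 − 114.375)² / 114.375 = 0.1870
  elongated: (18 − 19.0625)² / 19.0625 = 0.0592
χ² = 0.0740 + 0.1870 + 0.0592 = 0.3202 ≈ 0.320

0.320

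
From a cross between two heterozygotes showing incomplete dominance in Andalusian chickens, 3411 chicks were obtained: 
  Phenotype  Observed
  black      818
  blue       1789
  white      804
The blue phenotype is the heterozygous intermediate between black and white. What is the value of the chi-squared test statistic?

With incomplete dominance, a heterozygote × heterozygote cross gives a 1:2:1 phenotypic ratio.
Expected counts for N = 3411 under a 1:2:1 ratio (total parts = 4):
  black: 3411 × 1/4 = 852.75
  blue: 3411 × 2/4 = 1705.5
  white: 3411 × 1/4 = 852.75
χ² = Σ (O − E)² / E
  black: (818 − 852.75)² / 852.75 = 1.4161
  blue: (1789 − 1705.5)² / 1705.5 = 4.0881
  white: (804 − 852.75)² / 852.75 = 2.7869
χ² = 1.4161 + 4.0881 + 2.7869 = 8.2911 ≈ 8.291

8.291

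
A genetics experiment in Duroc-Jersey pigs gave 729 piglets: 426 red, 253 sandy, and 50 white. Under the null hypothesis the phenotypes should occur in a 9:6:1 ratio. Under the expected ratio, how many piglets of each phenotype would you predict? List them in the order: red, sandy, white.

The 9:6:1 ratio has 16 parts, so with N = 729 the expected counts are:
  red: 729 × 9/16 = 410.0625
  sandy: 729 × 6/16 = 273.375
  white: 729 × 1/16 = 45.5625

410.0625, 273.375, 45.5625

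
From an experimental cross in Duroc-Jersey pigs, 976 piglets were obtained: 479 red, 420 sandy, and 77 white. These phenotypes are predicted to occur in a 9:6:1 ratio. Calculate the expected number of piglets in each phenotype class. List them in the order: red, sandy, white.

Under the 9:6:1 hypothesis (Σ ratio = 16, N = 976):
  red: 976 × 9/16 = 549
  sandy: 976 × 6/16 = 366
  white: 976 × 1/16 = 61

549, 366, 61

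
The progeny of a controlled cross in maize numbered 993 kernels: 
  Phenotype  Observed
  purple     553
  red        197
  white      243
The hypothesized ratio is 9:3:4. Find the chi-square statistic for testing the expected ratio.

0.794

Total ratio parts = 16. Expected numbers out of 993:
  purple: 993 × 9/16 = 558.5625
  red: 993 × 3/16 = 186.1875
  white: 993 × 4/16 = 248.25
χ² = Σ (O − E)² / E
  purple: (553 − 558.5625)² / 558.5625 = 0.0554
  red: (197 − 186.1875)² / 186.1875 = 0.6279
  white: (243 − 248.25)² / 248.25 = 0.1110
χ² = 0.0554 + 0.6279 + 0.1110 = 0.7943 ≈ 0.794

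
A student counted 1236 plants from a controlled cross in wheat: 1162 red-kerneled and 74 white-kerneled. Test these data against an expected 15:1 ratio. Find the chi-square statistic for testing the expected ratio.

0.146

The 15:1 ratio has 16 parts, so with N = 1236 the expected counts are:
  red-kerneled: 1236 × 15/16 = 1158.75
  white-kerneled: 1236 × 1/16 = 77.25
χ² = Σ (O − E)² / E
  red-kerneled: (1162 − 1158.75)² / 1158.75 = 0.0091
  white-kerneled: (74 − 77.25)² / 77.25 = 0.1367
χ² = 0.0091 + 0.1367 = 0.1458 ≈ 0.146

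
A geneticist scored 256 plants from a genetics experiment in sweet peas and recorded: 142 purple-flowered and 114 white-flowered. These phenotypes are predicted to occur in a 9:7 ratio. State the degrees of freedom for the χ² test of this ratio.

1

A goodness-of-fit test with 2 phenotype classes has df = 2 − 1 = 1.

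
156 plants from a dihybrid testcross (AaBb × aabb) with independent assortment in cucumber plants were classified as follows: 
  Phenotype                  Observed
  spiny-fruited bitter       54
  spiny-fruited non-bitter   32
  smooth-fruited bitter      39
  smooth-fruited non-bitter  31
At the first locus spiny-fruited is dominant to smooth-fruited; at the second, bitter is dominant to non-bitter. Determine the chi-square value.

A dihybrid testcross with independent assortment gives a 1:1:1:1 ratio.
The 1:1:1:1 ratio has 4 parts, so with N = 156 the expected counts are:
  spiny-fruited bitter: 156 × 1/4 = 39
  spiny-fruited non-bitter: 156 × 1/4 = 39
  smooth-fruited bitter: 156 × 1/4 = 39
  smooth-fruited non-bitter: 156 × 1/4 = 39
χ² = Σ (O − E)² / E
  spiny-fruited bitter: (54 − 39)² / 39 = 5.7692
  spiny-fruited non-bitter: (32 − 39)² / 39 = 1.2564
  smooth-fruited bitter: (39 − 39)² / 39 = 0.0000
  smooth-fruited non-bitter: (31 − 39)² / 39 = 1.6410
χ² = 5.7692 + 1.2564 + 0.0000 + 1.6410 = 8.6666 ≈ 8.667

8.667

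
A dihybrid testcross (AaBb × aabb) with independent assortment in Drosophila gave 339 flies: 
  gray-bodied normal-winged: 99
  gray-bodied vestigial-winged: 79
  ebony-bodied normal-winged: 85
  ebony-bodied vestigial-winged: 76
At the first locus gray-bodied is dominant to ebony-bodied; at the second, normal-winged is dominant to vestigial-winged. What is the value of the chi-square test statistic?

3.690

A dihybrid testcross with independent assortment gives a 1:1:1:1 ratio.
The 1:1:1:1 ratio has 4 parts, so with N = 339 the expected counts are:
  gray-bodied normal-winged: 339 × 1/4 = 84.75
  gray-bodied vestigial-winged: 339 × 1/4 = 84.75
  ebony-bodied normal-winged: 339 × 1/4 = 84.75
  ebony-bodied vestigial-winged: 339 × 1/4 = 84.75
χ² = Σ (O − E)² / E
  gray-bodied normal-winged: (99 − 84.75)² / 84.75 = 2.3960
  gray-bodied vestigial-winged: (79 − 84.75)² / 84.75 = 0.3901
  ebony-bodied normal-winged: (85 − 84.75)² / 84.75 = 0.0007
  ebony-bodied vestigial-winged: (76 − 84.75)² / 84.75 = 0.9034
χ² = 2.3960 + 0.3901 + 0.0007 + 0.9034 = 3.6902 ≈ 3.690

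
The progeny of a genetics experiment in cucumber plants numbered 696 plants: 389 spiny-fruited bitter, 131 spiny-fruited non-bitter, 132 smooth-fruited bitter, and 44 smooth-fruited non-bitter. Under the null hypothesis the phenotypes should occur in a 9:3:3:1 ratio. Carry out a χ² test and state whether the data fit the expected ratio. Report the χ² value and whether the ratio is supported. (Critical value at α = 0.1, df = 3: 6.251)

Expected counts for N = 696 under a 9:3:3:1 ratio (total parts = 16):
  spiny-fruited bitter: 696 × 9/16 = 391.5
  spiny-fruited non-bitter: 696 × 3/16 = 130.5
  smooth-fruited bitter: 696 × 3/16 = 130.5
  smooth-fruited non-bitter: 696 × 1/16 = 43.5
χ² = Σ (O − E)² / E
  spiny-fruited bitter: (389 − 391.5)² / 391.5 = 0.0160
  spiny-fruited non-bitter: (131 − 130.5)² / 130.5 = 0.0019
  smooth-fruited bitter: (132 − 130.5)² / 130.5 = 0.0172
  smooth-fruited non-bitter: (44 − 43.5)² / 43.5 = 0.0057
χ² = 0.0160 + 0.0019 + 0.0172 + 0.0057 = 0.0408 ≈ 0.041
Degrees of freedom = 4 − 1 = 3; critical value at α = 0.1 is 6.251.
Since 0.041 < 6.251, we fail to reject the null hypothesis — the data are consistent with the 9:3:3:1 ratio.

0.041; consistent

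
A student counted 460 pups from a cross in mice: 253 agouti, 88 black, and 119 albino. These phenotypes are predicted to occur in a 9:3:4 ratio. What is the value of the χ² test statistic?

Under the 9:3:4 hypothesis (Σ ratio = 16, N = 460):
  agouti: 460 × 9/16 = 258.75
  black: 460 × 3/16 = 86.25
  albino: 460 × 4/16 = 115
χ² = Σ (O − E)² / E
  agouti: (253 − 258.75)² / 258.75 = 0.1278
  black: (88 − 86.25)² / 86.25 = 0.0355
  albino: (119 − 115)² / 115 = 0.1391
χ² = 0.1278 + 0.0355 + 0.1391 = 0.3024 ≈ 0.302

0.302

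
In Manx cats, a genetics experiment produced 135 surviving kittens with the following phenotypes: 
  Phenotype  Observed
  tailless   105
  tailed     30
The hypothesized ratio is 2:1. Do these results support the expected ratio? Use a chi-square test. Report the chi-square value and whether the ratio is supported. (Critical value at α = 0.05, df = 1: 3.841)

7.500; not consistent

Total ratio parts = 3. Expected numbers out of 135:
  tailless: 135 × 2/3 = 90
  tailed: 135 × 1/3 = 45
χ² = Σ (O − E)² / E
  tailless: (105 − 90)² / 90 = 2.5000
  tailed: (30 − 45)² / 45 = 5.0000
χ² = 2.5000 + 5.0000 = 7.500
Degrees of freedom = 2 − 1 = 1; critical value at α = 0.05 is 3.841.
Since 7.500 > 3.841, we reject the null hypothesis — the data do not fit the 2:1 ratio.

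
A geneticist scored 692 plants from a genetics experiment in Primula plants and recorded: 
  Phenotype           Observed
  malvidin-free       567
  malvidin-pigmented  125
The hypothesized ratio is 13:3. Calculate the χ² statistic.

Total ratio parts = 16. Expected numbers out of 692:
  malvidin-free: 692 × 13/16 = 562.25
  malvidin-pigmented: 692 × 3/16 = 129.75
χ² = Σ (O − E)² / E
  malvidin-free: (567 − 562.25)² / 562.25 = 0.0401
  malvidin-pigmented: (125 − 129.75)² / 129.75 = 0.1739
χ² = 0.0401 + 0.1739 = 0.214

0.214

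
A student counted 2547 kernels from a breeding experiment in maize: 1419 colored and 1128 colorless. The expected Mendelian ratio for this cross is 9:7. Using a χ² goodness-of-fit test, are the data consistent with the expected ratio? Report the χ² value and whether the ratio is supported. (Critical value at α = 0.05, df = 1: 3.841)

0.299; consistent

Total ratio parts = 16. Expected numbers out of 2547:
  colored: 2547 × 9/16 = 1432.6875
  colorless: 2547 × 7/16 = 1114.3125
χ² = Σ (O − E)² / E
  colored: (1419 − 1432.6875)² / 1432.6875 = 0.1308
  colorless: (1128 − 1114.3125)² / 1114.3125 = 0.1681
χ² = 0.1308 + 0.1681 = 0.2989 ≈ 0.299
Degrees of freedom = 2 − 1 = 1; critical value at α = 0.05 is 3.841.
Since 0.299 < 3.841, we fail to reject the null hypothesis — the data are consistent with the 9:7 ratio.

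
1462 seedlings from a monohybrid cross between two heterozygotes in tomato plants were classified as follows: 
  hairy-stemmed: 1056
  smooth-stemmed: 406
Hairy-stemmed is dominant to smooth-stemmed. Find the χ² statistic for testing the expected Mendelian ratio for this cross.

5.984

For a monohybrid cross between heterozygotes with complete dominance, the expected phenotypic ratio is 3:1.
Under the 3:1 hypothesis (Σ ratio = 4, N = 1462):
  hairy-stemmed: 1462 × 3/4 = 1096.5
  smooth-stemmed: 1462 × 1/4 = 365.5
χ² = Σ (O − E)² / E
  hairy-stemmed: (1056 − 1096.5)² / 1096.5 = 1.4959
  smooth-stemmed: (406 − 365.5)² / 365.5 = 4.4877
χ² = 1.4959 + 4.4877 = 5.9836 ≈ 5.984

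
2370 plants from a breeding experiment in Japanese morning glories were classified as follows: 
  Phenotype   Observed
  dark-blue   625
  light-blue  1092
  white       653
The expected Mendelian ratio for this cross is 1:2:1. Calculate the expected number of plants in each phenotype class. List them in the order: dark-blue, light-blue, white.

Under the 1:2:1 hypothesis (Σ ratio = 4, N = 2370):
  dark-blue: 2370 × 1/4 = 592.5
  light-blue: 2370 × 2/4 = 1185
  white: 2370 × 1/4 = 592.5

592.5, 1185, 592.5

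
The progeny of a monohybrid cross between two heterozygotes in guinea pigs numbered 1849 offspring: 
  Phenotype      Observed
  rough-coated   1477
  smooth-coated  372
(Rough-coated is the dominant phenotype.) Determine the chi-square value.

23.494

For a monohybrid cross between heterozygotes with complete dominance, the expected phenotypic ratio is 3:1.
Under the 3:1 hypothesis (Σ ratio = 4, N = 1849):
  rough-coated: 1849 × 3/4 = 1386.75
  smooth-coated: 1849 × 1/4 = 462.25
χ² = Σ (O − E)² / E
  rough-coated: (1477 − 1386.75)² / 1386.75 = 5.8735
  smooth-coated: (372 − 462.25)² / 462.25 = 17.6205
χ² = 5.8735 + 17.6205 = 23.494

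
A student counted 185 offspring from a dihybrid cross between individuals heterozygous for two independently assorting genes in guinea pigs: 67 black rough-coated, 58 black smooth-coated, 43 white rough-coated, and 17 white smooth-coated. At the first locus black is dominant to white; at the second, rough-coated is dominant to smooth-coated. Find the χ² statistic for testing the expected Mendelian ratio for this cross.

33.417

A dihybrid F₂ with independent assortment and complete dominance at both loci gives a 9:3:3:1 phenotypic ratio.
Total ratio parts = 16. Expected numbers out of 185:
  black rough-coated: 185 × 9/16 = 104.0625
  black smooth-coated: 185 × 3/16 = 34.6875
  white rough-coated: 185 × 3/16 = 34.6875
  white smooth-coated: 185 × 1/16 = 11.5625
χ² = Σ (O − E)² / E
  black rough-coated: (67 − 104.0625)² / 104.0625 = 13.2000
  black smooth-coated: (58 − 34.6875)² / 34.6875 = 15.6677
  white rough-coated: (43 − 34.6875)² / 34.6875 = 1.9920
  white smooth-coated: (17 − 11.5625)² / 11.5625 = 2.5571
χ² = 13.2000 + 15.6677 + 1.9920 + 2.5571 = 33.4168 ≈ 33.417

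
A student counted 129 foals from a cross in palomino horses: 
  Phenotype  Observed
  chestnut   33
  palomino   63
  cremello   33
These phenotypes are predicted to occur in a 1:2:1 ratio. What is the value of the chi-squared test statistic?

Total ratio parts = 4. Expected numbers out of 129:
  chestnut: 129 × 1/4 = 32.25
  palomino: 129 × 2/4 = 64.5
  cremello: 129 × 1/4 = 32.25
χ² = Σ (O − E)² / E
  chestnut: (33 − 32.25)² / 32.25 = 0.0174
  palomino: (63 − 64.5)² / 64.5 = 0.0349
  cremello: (33 − 32.25)² / 32.25 = 0.0174
χ² = 0.0174 + 0.0349 + 0.0174 = 0.0697 ≈ 0.070

0.070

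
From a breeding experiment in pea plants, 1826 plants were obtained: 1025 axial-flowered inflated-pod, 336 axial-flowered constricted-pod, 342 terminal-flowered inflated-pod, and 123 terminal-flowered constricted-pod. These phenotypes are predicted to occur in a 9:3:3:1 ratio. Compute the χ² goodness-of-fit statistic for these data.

0.814

Under the 9:3:3:1 hypothesis (Σ ratio = 16, N = 1826):
  axial-flowered inflated-pod: 1826 × 9/16 = 1027.125
  axial-flowered constricted-pod: 1826 × 3/16 = 342.375
  terminal-flowered inflated-pod: 1826 × 3/16 = 342.375
  terminal-flowered constricted-pod: 1826 × 1/16 = 114.125
χ² = Σ (O − E)² / E
  axial-flowered inflated-pod: (1025 − 1027.125)² / 1027.125 = 0.0044
  axial-flowered constricted-pod: (336 − 342.375)² / 342.375 = 0.1187
  terminal-flowered inflated-pod: (342 − 342.375)² / 342.375 = 0.0004
  terminal-flowered constricted-pod: (123 − 114.125)² / 114.125 = 0.6902
χ² = 0.0044 + 0.1187 + 0.0004 + 0.6902 = 0.8137 ≈ 0.814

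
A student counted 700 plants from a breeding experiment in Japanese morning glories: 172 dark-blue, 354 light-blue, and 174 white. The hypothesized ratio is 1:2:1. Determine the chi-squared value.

The 1:2:1 ratio has 4 parts, so with N = 700 the expected counts are:
  dark-blue: 700 × 1/4 = 175
  light-blue: 700 × 2/4 = 350
  white: 700 × 1/4 = 175
χ² = Σ (O − E)² / E
  dark-blue: (172 − 175)² / 175 = 0.0514
  light-blue: (354 − 350)² / 350 = 0.0457
  white: (174 − 175)² / 175 = 0.0057
χ² = 0.0514 + 0.0457 + 0.0057 = 0.1028 ≈ 0.103

0.103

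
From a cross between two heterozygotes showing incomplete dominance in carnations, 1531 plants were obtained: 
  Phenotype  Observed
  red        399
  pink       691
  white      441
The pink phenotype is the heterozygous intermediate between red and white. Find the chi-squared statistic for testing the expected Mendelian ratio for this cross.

16.805

With incomplete dominance, a heterozygote × heterozygote cross gives a 1:2:1 phenotypic ratio.
Total ratio parts = 4. Expected numbers out of 1531:
  red: 1531 × 1/4 = 382.75
  pink: 1531 × 2/4 = 765.5
  white: 1531 × 1/4 = 382.75
χ² = Σ (O − E)² / E
  red: (399 − 382.75)² / 382.75 = 0.6899
  pink: (691 − 765.5)² / 765.5 = 7.2505
  white: (441 − 382.75)² / 382.75 = 8.8650
χ² = 0.6899 + 7.2505 + 8.8650 = 16.8054 ≈ 16.805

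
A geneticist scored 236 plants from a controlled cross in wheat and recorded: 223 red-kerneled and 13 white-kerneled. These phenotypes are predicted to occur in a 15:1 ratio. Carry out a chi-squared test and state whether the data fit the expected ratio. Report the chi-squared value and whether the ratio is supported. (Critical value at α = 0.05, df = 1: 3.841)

Expected counts for N = 236 under a 15:1 ratio (total parts = 16):
  red-kerneled: 236 × 15/16 = 221.25
  white-kerneled: 236 × 1/16 = 14.75
χ² = Σ (O − E)² / E
  red-kerneled: (223 − 221.25)² / 221.25 = 0.0138
  white-kerneled: (13 − 14.75)² / 14.75 = 0.2076
χ² = 0.0138 + 0.2076 = 0.2214 ≈ 0.221
Degrees of freedom = 2 − 1 = 1; critical value at α = 0.05 is 3.841.
Since 0.221 < 3.841, we fail to reject the null hypothesis — the data are consistent with the 15:1 ratio.

0.221; consistent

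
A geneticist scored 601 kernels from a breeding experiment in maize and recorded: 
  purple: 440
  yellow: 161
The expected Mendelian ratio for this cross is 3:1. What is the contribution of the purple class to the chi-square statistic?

0.256

The 3:1 ratio has 4 parts, so with N = 601 the expected counts are:
  purple: 601 × 3/4 = 450.75
  yellow: 601 × 1/4 = 150.25
Contribution of purple: (440 − 450.75)² / 450.75 = 0.2564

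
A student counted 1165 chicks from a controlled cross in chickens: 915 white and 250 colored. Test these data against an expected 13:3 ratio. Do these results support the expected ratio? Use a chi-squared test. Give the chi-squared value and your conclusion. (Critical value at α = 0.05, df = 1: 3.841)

Total ratio parts = 16. Expected numbers out of 1165:
  white: 1165 × 13/16 = 946.5625
  colored: 1165 × 3/16 = 218.4375
χ² = Σ (O − E)² / E
  white: (915 − 946.5625)² / 946.5625 = 1.0524
  colored: (250 − 218.4375)² / 218.4375 = 4.5605
χ² = 1.0524 + 4.5605 = 5.6129 ≈ 5.613
Degrees of freedom = 2 − 1 = 1; critical value at α = 0.05 is 3.841.
Since 5.613 > 3.841, we reject the null hypothesis — the data do not fit the 13:3 ratio.

5.613; not consistent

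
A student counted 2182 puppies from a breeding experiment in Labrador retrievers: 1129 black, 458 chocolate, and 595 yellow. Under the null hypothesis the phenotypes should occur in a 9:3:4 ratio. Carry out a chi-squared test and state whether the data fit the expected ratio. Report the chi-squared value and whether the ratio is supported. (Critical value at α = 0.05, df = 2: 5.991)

18.215; not consistent

Under the 9:3:4 hypothesis (Σ ratio = 16, N = 2182):
  black: 2182 × 9/16 = 1227.375
  chocolate: 2182 × 3/16 = 409.125
  yellow: 2182 × 4/16 = 545.5
χ² = Σ (O − E)² / E
  black: (1129 − 1227.375)² / 1227.375 = 7.8848
  chocolate: (458 − 409.125)² / 409.125 = 5.8387
  yellow: (595 − 545.5)² / 545.5 = 4.4918
χ² = 7.8848 + 5.8387 + 4.4918 = 18.2153 ≈ 18.215
Degrees of freedom = 3 − 1 = 2; critical value at α = 0.05 is 5.991.
Since 18.215 > 5.991, we reject the null hypothesis — the data do not fit the 9:3:4 ratio.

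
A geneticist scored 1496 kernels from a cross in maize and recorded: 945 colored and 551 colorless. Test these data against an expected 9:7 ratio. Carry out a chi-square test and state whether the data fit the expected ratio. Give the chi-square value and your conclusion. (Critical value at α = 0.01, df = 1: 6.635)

29.097; not consistent

Under the 9:7 hypothesis (Σ ratio = 16, N = 1496):
  colored: 1496 × 9/16 = 841.5
  colorless: 1496 × 7/16 = 654.5
χ² = Σ (O − E)² / E
  colored: (945 − 841.5)² / 841.5 = 12.7299
  colorless: (551 − 654.5)² / 654.5 = 16.3671
χ² = 12.7299 + 16.3671 = 29.097
Degrees of freedom = 2 − 1 = 1; critical value at α = 0.01 is 6.635.
Since 29.097 > 6.635, we reject the null hypothesis — the data do not fit the 9:7 ratio.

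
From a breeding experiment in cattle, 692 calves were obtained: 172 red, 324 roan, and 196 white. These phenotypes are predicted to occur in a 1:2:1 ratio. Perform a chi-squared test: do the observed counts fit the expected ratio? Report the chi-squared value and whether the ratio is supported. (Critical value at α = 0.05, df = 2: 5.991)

4.462; consistent

The 1:2:1 ratio has 4 parts, so with N = 692 the expected counts are:
  red: 692 × 1/4 = 173
  roan: 692 × 2/4 = 346
  white: 692 × 1/4 = 173
χ² = Σ (O − E)² / E
  red: (172 − 173)² / 173 = 0.0058
  roan: (324 − 346)² / 346 = 1.3988
  white: (196 − 173)² / 173 = 3.0578
χ² = 0.0058 + 1.3988 + 3.0578 = 4.4624 ≈ 4.462
Degrees of freedom = 3 − 1 = 2; critical value at α = 0.05 is 5.991.
Since 4.462 < 5.991, we fail to reject the null hypothesis — the data are consistent with the 1:2:1 ratio.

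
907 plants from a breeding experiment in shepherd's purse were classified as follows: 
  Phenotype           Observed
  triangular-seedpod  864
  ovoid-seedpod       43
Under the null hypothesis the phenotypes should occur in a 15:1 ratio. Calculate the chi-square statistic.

3.525

Expected counts for N = 907 under a 15:1 ratio (total parts = 16):
  triangular-seedpod: 907 × 15/16 = 850.3125
  ovoid-seedpod: 907 × 1/16 = 56.6875
χ² = Σ (O − E)² / E
  triangular-seedpod: (864 − 850.3125)² / 850.3125 = 0.2203
  ovoid-seedpod: (43 − 56.6875)² / 56.6875 = 3.3049
χ² = 0.2203 + 3.3049 = 3.5252 ≈ 3.525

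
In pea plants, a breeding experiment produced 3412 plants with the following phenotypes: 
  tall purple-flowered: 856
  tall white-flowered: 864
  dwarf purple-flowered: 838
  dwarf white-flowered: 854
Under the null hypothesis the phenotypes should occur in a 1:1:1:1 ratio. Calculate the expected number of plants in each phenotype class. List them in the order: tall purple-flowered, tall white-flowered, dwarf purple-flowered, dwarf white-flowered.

853, 853, 853, 853

Under the 1:1:1:1 hypothesis (Σ ratio = 4, N = 3412):
  tall purple-flowered: 3412 × 1/4 = 853
  tall white-flowered: 3412 × 1/4 = 853
  dwarf purple-flowered: 3412 × 1/4 = 853
  dwarf white-flowered: 3412 × 1/4 = 853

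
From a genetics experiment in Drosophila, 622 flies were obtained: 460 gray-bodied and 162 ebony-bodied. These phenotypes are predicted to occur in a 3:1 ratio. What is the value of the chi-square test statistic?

0.362

Expected counts for N = 622 under a 3:1 ratio (total parts = 4):
  gray-bodied: 622 × 3/4 = 466.5
  ebony-bodied: 622 × 1/4 = 155.5
χ² = Σ (O − E)² / E
  gray-bodied: (460 − 466.5)² / 466.5 = 0.0906
  ebony-bodied: (162 − 155.5)² / 155.5 = 0.2717
χ² = 0.0906 + 0.2717 = 0.3623 ≈ 0.362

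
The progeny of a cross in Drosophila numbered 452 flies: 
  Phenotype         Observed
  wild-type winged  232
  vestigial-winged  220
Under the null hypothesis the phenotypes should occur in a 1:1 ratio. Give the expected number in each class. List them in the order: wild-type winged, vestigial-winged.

226, 226

The 1:1 ratio has 2 parts, so with N = 452 the expected counts are:
  wild-type winged: 452 × 1/2 = 226
  vestigial-winged: 452 × 1/2 = 226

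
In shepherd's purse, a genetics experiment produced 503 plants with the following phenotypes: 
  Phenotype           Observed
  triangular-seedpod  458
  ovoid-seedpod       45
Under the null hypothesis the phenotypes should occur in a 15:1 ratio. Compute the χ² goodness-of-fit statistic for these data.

6.241

Total ratio parts = 16. Expected numbers out of 503:
  triangular-seedpod: 503 × 15/16 = 471.5625
  ovoid-seedpod: 503 × 1/16 = 31.4375
χ² = Σ (O − E)² / E
  triangular-seedpod: (458 − 471.5625)² / 471.5625 = 0.3901
  ovoid-seedpod: (45 − 31.4375)² / 31.4375 = 5.8510
χ² = 0.3901 + 5.8510 = 6.2411 ≈ 6.241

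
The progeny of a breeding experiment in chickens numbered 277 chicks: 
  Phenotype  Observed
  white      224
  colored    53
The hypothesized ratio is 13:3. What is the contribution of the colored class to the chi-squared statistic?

0.022

Expected counts for N = 277 under a 13:3 ratio (total parts = 16):
  white: 277 × 13/16 = 225.0625
  colored: 277 × 3/16 = 51.9375
Contribution of colored: (53 − 51.9375)² / 51.9375 = 0.0217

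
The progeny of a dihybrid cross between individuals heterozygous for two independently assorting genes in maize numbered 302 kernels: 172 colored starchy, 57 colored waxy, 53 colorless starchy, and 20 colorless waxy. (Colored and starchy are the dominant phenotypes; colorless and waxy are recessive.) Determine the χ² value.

A dihybrid F₂ with independent assortment and complete dominance at both loci gives a 9:3:3:1 phenotypic ratio.
The 9:3:3:1 ratio has 16 parts, so with N = 302 the expected counts are:
  colored starchy: 302 × 9/16 = 169.875
  colored waxy: 302 × 3/16 = 56.625
  colorless starchy: 302 × 3/16 = 56.625
  colorless waxy: 302 × 1/16 = 18.875
χ² = Σ (O − E)² / E
  colored starchy: (172 − 169.875)² / 169.875 = 0.0266
  colored waxy: (57 − 56.625)² / 56.625 = 0.0025
  colorless starchy: (53 − 56.625)² / 56.625 = 0.2321
  colorless waxy: (20 − 18.875)² / 18.875 = 0.0671
χ² = 0.0266 + 0.0025 + 0.2321 + 0.0671 = 0.3283 ≈ 0.328

0.328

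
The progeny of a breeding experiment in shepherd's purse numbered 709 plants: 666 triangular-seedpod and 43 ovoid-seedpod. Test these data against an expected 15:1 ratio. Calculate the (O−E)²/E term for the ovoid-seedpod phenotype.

0.039

Under the 15:1 hypothesis (Σ ratio = 16, N = 709):
  triangular-seedpod: 709 × 15/16 = 664.6875
  ovoid-seedpod: 709 × 1/16 = 44.3125
Contribution of ovoid-seedpod: (43 − 44.3125)² / 44.3125 = 0.0389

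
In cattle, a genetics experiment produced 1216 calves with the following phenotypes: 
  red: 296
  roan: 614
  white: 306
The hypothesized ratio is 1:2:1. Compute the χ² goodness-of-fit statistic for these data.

Total ratio parts = 4. Expected numbers out of 1216:
  red: 1216 × 1/4 = 304
  roan: 1216 × 2/4 = 608
  white: 1216 × 1/4 = 304
χ² = Σ (O − E)² / E
  red: (296 − 304)² / 304 = 0.2105
  roan: (614 − 608)² / 608 = 0.0592
  white: (306 − 304)² / 304 = 0.0132
χ² = 0.2105 + 0.0592 + 0.0132 = 0.2829 ≈ 0.283

0.283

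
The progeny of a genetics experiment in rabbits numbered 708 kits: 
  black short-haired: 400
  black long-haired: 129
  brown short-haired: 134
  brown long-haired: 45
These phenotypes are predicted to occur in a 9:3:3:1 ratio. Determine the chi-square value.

0.138

The 9:3:3:1 ratio has 16 parts, so with N = 708 the expected counts are:
  black short-haired: 708 × 9/16 = 398.25
  black long-haired: 708 × 3/16 = 132.75
  brown short-haired: 708 × 3/16 = 132.75
  brown long-haired: 708 × 1/16 = 44.25
χ² = Σ (O − E)² / E
  black short-haired: (400 − 398.25)² / 398.25 = 0.0077
  black long-haired: (129 − 132.75)² / 132.75 = 0.1059
  brown short-haired: (134 − 132.75)² / 132.75 = 0.0118
  brown long-haired: (45 − 44.25)² / 44.25 = 0.0127
χ² = 0.0077 + 0.1059 + 0.0118 + 0.0127 = 0.1381 ≈ 0.138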